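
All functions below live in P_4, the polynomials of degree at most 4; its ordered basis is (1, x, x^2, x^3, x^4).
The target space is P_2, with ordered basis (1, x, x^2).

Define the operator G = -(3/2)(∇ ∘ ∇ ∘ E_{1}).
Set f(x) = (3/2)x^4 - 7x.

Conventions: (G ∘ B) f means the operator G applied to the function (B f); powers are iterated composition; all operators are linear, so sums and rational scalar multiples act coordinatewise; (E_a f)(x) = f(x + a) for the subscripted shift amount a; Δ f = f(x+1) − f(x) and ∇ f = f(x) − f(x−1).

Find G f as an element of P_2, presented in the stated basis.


E_{1} f = (3/2)x^4 + 6x^3 + 9x^2 - x - 11/2
∇ E_{1} f = 6x^3 + 9x^2 + 6x - 11/2
∇ (∇ ∘ E_{1}) f = 18x^2 + 3
(-(3/2)(∇ ∘ ∇ ∘ E_{1})) f = -27x^2 - 9/2

the image equals g(x) = -27x^2 - 9/2


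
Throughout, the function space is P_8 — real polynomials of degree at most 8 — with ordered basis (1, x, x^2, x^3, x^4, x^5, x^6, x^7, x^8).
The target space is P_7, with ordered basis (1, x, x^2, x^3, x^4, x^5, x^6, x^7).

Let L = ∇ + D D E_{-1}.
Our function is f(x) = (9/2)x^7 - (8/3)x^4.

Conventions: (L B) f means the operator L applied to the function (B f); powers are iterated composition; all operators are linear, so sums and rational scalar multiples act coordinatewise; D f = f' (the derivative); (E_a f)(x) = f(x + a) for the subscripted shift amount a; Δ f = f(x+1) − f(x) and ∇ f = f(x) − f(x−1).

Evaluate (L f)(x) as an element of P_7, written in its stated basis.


∇ f = (63/2)x^6 - (189/2)x^5 + (315/2)x^4 - (1009/6)x^3 + (221/2)x^2 - (253/6)x + 43/6
E_{-1} f = (9/2)x^7 - (63/2)x^6 + (189/2)x^5 - (961/6)x^4 + (1009/6)x^3 - (221/2)x^2 + (253/6)x - 43/6
D E_{-1} f = (63/2)x^6 - 189x^5 + (945/2)x^4 - (1922/3)x^3 + (1009/2)x^2 - 221x + 253/6
D D E_{-1} f = 189x^5 - 945x^4 + 1890x^3 - 1922x^2 + 1009x - 221
(∇ + D D E_{-1}) f = (63/2)x^6 + (189/2)x^5 - (1575/2)x^4 + (10331/6)x^3 - (3623/2)x^2 + (5801/6)x - 1283/6

the image equals g(x) = (63/2)x^6 + (189/2)x^5 - (1575/2)x^4 + (10331/6)x^3 - (3623/2)x^2 + (5801/6)x - 1283/6


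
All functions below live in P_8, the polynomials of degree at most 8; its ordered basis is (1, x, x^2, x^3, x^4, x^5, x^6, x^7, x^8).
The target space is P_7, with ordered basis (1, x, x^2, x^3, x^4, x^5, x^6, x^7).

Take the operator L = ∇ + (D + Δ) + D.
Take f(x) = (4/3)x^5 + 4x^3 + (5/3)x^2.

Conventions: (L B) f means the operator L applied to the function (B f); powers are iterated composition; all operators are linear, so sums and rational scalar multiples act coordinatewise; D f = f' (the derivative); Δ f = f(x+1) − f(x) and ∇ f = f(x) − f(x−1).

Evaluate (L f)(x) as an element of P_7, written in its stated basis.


∇ f = (20/3)x^4 - (40/3)x^3 + (76/3)x^2 - (46/3)x + 11/3
D f = (20/3)x^4 + 12x^2 + (10/3)x
Δ f = (20/3)x^4 + (40/3)x^3 + (76/3)x^2 + 22x + 7
(D + Δ) f = (40/3)x^4 + (40/3)x^3 + (112/3)x^2 + (76/3)x + 7
D f = (20/3)x^4 + 12x^2 + (10/3)x
(∇ + (D + Δ) + D) f = (80/3)x^4 + (224/3)x^2 + (40/3)x + 32/3

the result is g(x) = (80/3)x^4 + (224/3)x^2 + (40/3)x + 32/3


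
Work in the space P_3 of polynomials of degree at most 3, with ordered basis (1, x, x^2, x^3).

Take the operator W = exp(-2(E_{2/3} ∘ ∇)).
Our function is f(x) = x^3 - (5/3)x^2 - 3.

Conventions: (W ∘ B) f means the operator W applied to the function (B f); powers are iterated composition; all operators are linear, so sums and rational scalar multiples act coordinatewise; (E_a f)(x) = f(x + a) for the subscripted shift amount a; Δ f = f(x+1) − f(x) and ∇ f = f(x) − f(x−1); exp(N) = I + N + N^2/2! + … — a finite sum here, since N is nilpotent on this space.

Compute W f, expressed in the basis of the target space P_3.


the result is g(x) = x^3 - (23/3)x^2 + (50/3)x - 119/9

order-1 term: -6x^2 + (14/3)x + 4/9
order-2 term: 12x - 8/3
order-3 term: -8
the series for exp(-2(E_{2/3} ∘ ∇)) f terminates at order 3
exp(-2(E_{2/3} ∘ ∇)) f = x^3 - (23/3)x^2 + (50/3)x - 119/9


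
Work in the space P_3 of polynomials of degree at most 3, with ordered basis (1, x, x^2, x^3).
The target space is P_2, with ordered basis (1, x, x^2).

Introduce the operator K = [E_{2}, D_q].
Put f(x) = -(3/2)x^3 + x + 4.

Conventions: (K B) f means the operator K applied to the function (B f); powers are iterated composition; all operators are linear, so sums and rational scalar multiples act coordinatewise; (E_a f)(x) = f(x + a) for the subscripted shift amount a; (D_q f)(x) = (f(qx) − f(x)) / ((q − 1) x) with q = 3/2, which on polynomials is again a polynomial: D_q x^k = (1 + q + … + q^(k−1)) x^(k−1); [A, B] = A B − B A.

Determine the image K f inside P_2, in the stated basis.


D_q f = -(57/8)x^2 + 1
E_{2} D_q f = -(57/8)x^2 - (57/2)x - 55/2
E_{2} f = -(3/2)x^3 - 9x^2 - 17x - 6
D_q E_{2} f = -(57/8)x^2 - (45/2)x - 17
[E_{2}, D_q] f = -6x - 21/2

the image equals g(x) = -6x - 21/2


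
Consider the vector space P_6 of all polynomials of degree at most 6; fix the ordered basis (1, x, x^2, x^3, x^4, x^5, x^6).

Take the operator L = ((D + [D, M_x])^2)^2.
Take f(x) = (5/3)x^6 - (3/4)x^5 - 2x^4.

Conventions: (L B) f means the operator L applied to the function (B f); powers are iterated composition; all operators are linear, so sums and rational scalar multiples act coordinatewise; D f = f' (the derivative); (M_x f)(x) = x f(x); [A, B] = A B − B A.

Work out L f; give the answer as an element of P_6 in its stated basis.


the result is g(x) = (5/3)x^6 + (157/4)x^5 + 283x^4 + 678x^3 + 276x^2 - 282x - 48

D f = 10x^5 - (15/4)x^4 - 8x^3
M_x f = (5/3)x^7 - (3/4)x^6 - 2x^5
D M_x f = (35/3)x^6 - (9/2)x^5 - 10x^4
D f = 10x^5 - (15/4)x^4 - 8x^3
M_x D f = 10x^6 - (15/4)x^5 - 8x^4
[D, M_x] f = (5/3)x^6 - (3/4)x^5 - 2x^4
(D + [D, M_x]) f = (5/3)x^6 + (37/4)x^5 - (23/4)x^4 - 8x^3
D (D + [D, M_x]) f = 10x^5 + (185/4)x^4 - 23x^3 - 24x^2
M_x (D + [D, M_x]) f = (5/3)x^7 + (37/4)x^6 - (23/4)x^5 - 8x^4
D M_x (D + [D, M_x]) f = (35/3)x^6 + (111/2)x^5 - (115/4)x^4 - 32x^3
D (D + [D, M_x]) f = 10x^5 + (185/4)x^4 - 23x^3 - 24x^2
M_x D (D + [D, M_x]) f = 10x^6 + (185/4)x^5 - 23x^4 - 24x^3
[D, M_x] (D + [D, M_x]) f = (5/3)x^6 + (37/4)x^5 - (23/4)x^4 - 8x^3
(D + [D, M_x]) (D + [D, M_x]) f = (5/3)x^6 + (77/4)x^5 + (81/2)x^4 - 31x^3 - 24x^2
D (D + [D, M_x])^2 f = 10x^5 + (385/4)x^4 + 162x^3 - 93x^2 - 48x
M_x (D + [D, M_x])^2 f = (5/3)x^7 + (77/4)x^6 + (81/2)x^5 - 31x^4 - 24x^3
D M_x (D + [D, M_x])^2 f = (35/3)x^6 + (231/2)x^5 + (405/2)x^4 - 124x^3 - 72x^2
D (D + [D, M_x])^2 f = 10x^5 + (385/4)x^4 + 162x^3 - 93x^2 - 48x
M_x D (D + [D, M_x])^2 f = 10x^6 + (385/4)x^5 + 162x^4 - 93x^3 - 48x^2
[D, M_x] (D + [D, M_x])^2 f = (5/3)x^6 + (77/4)x^5 + (81/2)x^4 - 31x^3 - 24x^2
(D + [D, M_x]) (D + [D, M_x])^2 f = (5/3)x^6 + (117/4)x^5 + (547/4)x^4 + 131x^3 - 117x^2 - 48x
D (D + [D, M_x]) (D + [D, M_x])^2 f = 10x^5 + (585/4)x^4 + 547x^3 + 393x^2 - 234x - 48
M_x (D + [D, M_x]) (D + [D, M_x])^2 f = (5/3)x^7 + (117/4)x^6 + (547/4)x^5 + 131x^4 - 117x^3 - 48x^2
D M_x (D + [D, M_x]) (D + [D, M_x])^2 f = (35/3)x^6 + (351/2)x^5 + (2735/4)x^4 + 524x^3 - 351x^2 - 96x
D (D + [D, M_x]) (D + [D, M_x])^2 f = 10x^5 + (585/4)x^4 + 547x^3 + 393x^2 - 234x - 48
M_x D (D + [D, M_x]) (D + [D, M_x])^2 f = 10x^6 + (585/4)x^5 + 547x^4 + 393x^3 - 234x^2 - 48x
[D, M_x] (D + [D, M_x]) (D + [D, M_x])^2 f = (5/3)x^6 + (117/4)x^5 + (547/4)x^4 + 131x^3 - 117x^2 - 48x
(D + [D, M_x]) (D + [D, M_x]) (D + [D, M_x])^2 f = (5/3)x^6 + (157/4)x^5 + 283x^4 + 678x^3 + 276x^2 - 282x - 48


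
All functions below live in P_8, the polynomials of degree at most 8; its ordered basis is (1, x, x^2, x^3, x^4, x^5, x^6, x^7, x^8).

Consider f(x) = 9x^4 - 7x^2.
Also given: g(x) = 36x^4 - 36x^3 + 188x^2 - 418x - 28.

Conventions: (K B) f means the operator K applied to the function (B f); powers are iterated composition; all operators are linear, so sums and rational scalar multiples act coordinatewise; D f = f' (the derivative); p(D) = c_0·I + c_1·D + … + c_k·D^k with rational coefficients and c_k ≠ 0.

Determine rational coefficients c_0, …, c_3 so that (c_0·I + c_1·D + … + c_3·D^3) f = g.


D^0 f = 9x^4 - 7x^2
D^1 f = 36x^3 - 14x
D^2 f = 108x^2 - 14
D^3 f = 216x
matching coefficients of g against c_0 f + c_1 Df + … from the top degree down determines the c_i
solution: c_0 = 4, c_1 = -1, c_2 = 2, c_3 = -2

c_0 = 4, c_1 = -1, c_2 = 2, c_3 = -2


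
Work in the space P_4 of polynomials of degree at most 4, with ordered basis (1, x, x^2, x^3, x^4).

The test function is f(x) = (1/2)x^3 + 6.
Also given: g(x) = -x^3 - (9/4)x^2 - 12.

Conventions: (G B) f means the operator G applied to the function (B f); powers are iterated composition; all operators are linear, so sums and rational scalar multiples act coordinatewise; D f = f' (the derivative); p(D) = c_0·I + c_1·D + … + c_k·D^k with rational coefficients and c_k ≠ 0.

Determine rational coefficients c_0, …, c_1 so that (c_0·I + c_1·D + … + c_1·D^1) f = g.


D^0 f = (1/2)x^3 + 6
D^1 f = (3/2)x^2
matching coefficients of g against c_0 f + c_1 Df + … from the top degree down determines the c_i
solution: c_0 = -2, c_1 = -3/2

c_0 = -2, c_1 = -3/2


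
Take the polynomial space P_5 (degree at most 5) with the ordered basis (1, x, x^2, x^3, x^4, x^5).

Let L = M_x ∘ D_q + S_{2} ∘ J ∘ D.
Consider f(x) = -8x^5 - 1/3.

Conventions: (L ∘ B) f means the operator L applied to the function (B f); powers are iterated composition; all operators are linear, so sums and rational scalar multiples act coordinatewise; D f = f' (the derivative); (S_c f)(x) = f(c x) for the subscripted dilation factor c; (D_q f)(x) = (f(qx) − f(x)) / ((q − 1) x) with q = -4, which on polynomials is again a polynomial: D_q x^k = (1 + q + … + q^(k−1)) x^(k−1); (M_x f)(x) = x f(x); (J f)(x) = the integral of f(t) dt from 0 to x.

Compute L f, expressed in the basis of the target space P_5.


g(x) = -1896x^5

D_q f = -1640x^4
M_x D_q f = -1640x^5
D f = -40x^4
J D f = -8x^5
S_{2} J D f = -256x^5
(M_x ∘ D_q + S_{2} ∘ J ∘ D) f = -1896x^5


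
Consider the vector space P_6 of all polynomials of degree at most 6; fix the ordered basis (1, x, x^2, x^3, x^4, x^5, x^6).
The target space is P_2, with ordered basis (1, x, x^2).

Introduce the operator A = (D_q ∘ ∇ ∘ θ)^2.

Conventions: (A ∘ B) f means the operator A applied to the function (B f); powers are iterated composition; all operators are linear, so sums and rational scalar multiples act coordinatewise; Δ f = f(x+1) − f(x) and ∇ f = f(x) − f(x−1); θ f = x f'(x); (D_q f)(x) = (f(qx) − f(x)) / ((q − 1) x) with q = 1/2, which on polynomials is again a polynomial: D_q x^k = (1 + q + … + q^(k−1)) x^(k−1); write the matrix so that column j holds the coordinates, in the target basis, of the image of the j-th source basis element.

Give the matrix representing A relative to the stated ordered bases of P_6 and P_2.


the matrix is [[0, 0, 0, 0, 112, -6175/8, 13899/4]; [0, 0, 0, 0, 0, 10125/16, -38313/8]; [0, 0, 0, 0, 0, 0, 1953]] (rows listed top to bottom)

image of 1: 0
image of x: 0
image of x^2: 0
image of x^3: 0
image of x^4: 112
image of x^5: (10125/16)x - 6175/8
image of x^6: 1953x^2 - (38313/8)x + 13899/4
each image's coordinates form column j of the matrix


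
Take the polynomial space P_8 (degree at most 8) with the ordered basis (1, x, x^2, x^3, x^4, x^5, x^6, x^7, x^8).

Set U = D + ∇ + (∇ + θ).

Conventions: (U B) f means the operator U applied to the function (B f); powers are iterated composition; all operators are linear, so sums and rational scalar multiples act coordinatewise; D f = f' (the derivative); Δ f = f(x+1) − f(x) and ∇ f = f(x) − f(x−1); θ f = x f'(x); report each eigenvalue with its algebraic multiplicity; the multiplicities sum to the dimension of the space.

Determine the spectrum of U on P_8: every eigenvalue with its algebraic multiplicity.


image of 1: 0
image of x: x + 3
image of x^2: 2x^2 + 6x - 2
image of x^3: 3x^3 + 9x^2 - 6x + 2
image of x^4: 4x^4 + 12x^3 - 12x^2 + 8x - 2
image of x^5: 5x^5 + 15x^4 - 20x^3 + 20x^2 - 10x + 2
image of x^6: 6x^6 + 18x^5 - 30x^4 + 40x^3 - 30x^2 + 12x - 2
image of x^7: 7x^7 + 21x^6 - 42x^5 + 70x^4 - 70x^3 + 42x^2 - 14x + 2
image of x^8: 8x^8 + 24x^7 - 56x^6 + 112x^5 - 140x^4 + 112x^3 - 56x^2 + 16x - 2
the matrix is upper triangular; its diagonal is (0, 1, 2, 3, 4, 5, 6, 7, 8)
for a triangular matrix the eigenvalues are the diagonal entries, with algebraic multiplicity their repetition count

λ = 0 (multiplicity 1), λ = 1 (multiplicity 1), λ = 2 (multiplicity 1), λ = 3 (multiplicity 1), λ = 4 (multiplicity 1), λ = 5 (multiplicity 1), λ = 6 (multiplicity 1), λ = 7 (multiplicity 1), λ = 8 (multiplicity 1)


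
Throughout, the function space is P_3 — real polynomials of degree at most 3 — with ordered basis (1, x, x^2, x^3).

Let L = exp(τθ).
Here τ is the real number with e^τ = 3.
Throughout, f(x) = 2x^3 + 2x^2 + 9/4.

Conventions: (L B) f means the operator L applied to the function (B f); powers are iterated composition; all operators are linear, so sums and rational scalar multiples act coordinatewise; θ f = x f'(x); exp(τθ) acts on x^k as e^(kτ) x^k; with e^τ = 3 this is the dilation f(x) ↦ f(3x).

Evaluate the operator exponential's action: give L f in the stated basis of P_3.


exp(τθ) x^k = e^(kτ) x^k; with e^τ = 3 this sends x^k to 3^k x^k
x^2 ↦ 9 x^2
x^3 ↦ 27 x^3
applying this coordinatewise to f: exp(τθ) f = 54x^3 + 18x^2 + 9/4

the image equals g(x) = 54x^3 + 18x^2 + 9/4


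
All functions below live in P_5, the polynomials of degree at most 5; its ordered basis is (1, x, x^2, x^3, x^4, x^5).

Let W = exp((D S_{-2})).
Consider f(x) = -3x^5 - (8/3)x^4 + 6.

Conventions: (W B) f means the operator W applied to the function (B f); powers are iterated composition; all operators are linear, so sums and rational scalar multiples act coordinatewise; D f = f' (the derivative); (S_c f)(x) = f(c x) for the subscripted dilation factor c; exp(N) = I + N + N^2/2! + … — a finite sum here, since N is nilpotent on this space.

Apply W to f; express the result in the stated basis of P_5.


the image equals g(x) = -3x^5 + (1432/3)x^4 + (45568/3)x^3 - 120832x^2 - (720896/3)x + 286738/3

order-1 term: 480x^4 - (512/3)x^3
order-2 term: 15360x^3 + 2048x^2
order-3 term: -122880x^2 + (16384/3)x
order-4 term: -245760x - 8192/3
order-5 term: 98304
the series for exp((D S_{-2})) f terminates at order 5
exp((D S_{-2})) f = -3x^5 + (1432/3)x^4 + (45568/3)x^3 - 120832x^2 - (720896/3)x + 286738/3


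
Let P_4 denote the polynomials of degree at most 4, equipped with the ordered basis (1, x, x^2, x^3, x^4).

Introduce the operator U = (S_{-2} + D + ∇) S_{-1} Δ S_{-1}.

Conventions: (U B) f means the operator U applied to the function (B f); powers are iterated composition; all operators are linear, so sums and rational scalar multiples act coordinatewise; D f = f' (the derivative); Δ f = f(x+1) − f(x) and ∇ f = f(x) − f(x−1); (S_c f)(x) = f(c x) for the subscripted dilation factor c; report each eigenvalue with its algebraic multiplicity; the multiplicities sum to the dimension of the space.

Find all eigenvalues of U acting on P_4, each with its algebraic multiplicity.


image of 1: 0
image of x: -1
image of x^2: 4x - 3
image of x^3: -12x^2 - 18x + 8
image of x^4: 32x^3 + 44x - 17
the matrix is upper triangular; its diagonal is (0, 0, 0, 0, 0)
for a triangular matrix the eigenvalues are the diagonal entries, with algebraic multiplicity their repetition count

λ = 0 (multiplicity 5)


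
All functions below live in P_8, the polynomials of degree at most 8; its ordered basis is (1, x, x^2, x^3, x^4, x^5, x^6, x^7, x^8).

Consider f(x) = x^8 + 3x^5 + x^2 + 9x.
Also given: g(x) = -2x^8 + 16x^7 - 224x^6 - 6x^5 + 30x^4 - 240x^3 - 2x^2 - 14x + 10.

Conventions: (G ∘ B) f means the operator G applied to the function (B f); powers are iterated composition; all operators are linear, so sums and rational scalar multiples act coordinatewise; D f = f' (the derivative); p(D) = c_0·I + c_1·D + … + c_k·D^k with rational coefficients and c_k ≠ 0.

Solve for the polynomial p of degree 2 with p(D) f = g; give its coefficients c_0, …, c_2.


p(D) = -2·I + 2·D − 4·D^2, i.e. c_0 = -2, c_1 = 2, c_2 = -4

D^0 f = x^8 + 3x^5 + x^2 + 9x
D^1 f = 8x^7 + 15x^4 + 2x + 9
D^2 f = 56x^6 + 60x^3 + 2
matching coefficients of g against c_0 f + c_1 Df + … from the top degree down determines the c_i
solution: c_0 = -2, c_1 = 2, c_2 = -4


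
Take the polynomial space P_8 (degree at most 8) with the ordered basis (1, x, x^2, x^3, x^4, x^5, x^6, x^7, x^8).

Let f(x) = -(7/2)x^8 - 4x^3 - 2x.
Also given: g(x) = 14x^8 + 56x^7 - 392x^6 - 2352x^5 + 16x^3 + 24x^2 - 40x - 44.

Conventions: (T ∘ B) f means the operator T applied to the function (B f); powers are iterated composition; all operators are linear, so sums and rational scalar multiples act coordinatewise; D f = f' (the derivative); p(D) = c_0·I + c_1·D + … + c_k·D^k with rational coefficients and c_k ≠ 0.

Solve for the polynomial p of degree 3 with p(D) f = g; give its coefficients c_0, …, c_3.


c_0 = -4, c_1 = -2, c_2 = 2, c_3 = 2

D^0 f = -(7/2)x^8 - 4x^3 - 2x
D^1 f = -28x^7 - 12x^2 - 2
D^2 f = -196x^6 - 24x
D^3 f = -1176x^5 - 24
matching coefficients of g against c_0 f + c_1 Df + … from the top degree down determines the c_i
solution: c_0 = -4, c_1 = -2, c_2 = 2, c_3 = 2


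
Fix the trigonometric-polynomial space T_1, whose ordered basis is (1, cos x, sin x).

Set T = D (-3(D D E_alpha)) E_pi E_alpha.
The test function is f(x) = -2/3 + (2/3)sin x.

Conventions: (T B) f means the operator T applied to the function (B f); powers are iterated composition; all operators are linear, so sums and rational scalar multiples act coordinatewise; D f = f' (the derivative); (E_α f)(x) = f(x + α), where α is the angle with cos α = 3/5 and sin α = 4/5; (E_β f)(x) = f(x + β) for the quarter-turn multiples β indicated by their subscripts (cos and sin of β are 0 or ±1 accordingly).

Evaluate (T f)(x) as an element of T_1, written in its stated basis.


E_alpha f = -2/3 + (8/15)cos x + (2/5)sin x
E_pi E_alpha f = -2/3 - (8/15)cos x - (2/5)sin x
E_alpha (E_pi E_alpha) f = -2/3 - (16/25)cos x + (14/75)sin x
D E_alpha (E_pi E_alpha) f = (14/75)cos x + (16/25)sin x
D D E_alpha (E_pi E_alpha) f = (16/25)cos x - (14/75)sin x
(-3(D D E_alpha)) (E_pi E_alpha) f = -(48/25)cos x + (14/25)sin x
D (-3(D D E_alpha)) (E_pi E_alpha) f = (14/25)cos x + (48/25)sin x

the result is g(x) = (14/25)cos x + (48/25)sin x


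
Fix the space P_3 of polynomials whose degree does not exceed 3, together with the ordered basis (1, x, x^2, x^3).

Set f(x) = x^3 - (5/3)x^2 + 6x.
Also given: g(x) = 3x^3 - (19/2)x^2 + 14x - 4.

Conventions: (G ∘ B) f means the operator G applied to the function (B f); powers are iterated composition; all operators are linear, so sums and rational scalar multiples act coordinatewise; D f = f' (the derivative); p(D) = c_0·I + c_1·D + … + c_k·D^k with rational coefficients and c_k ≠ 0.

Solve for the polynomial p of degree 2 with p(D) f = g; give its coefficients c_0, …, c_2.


c_0 = 3, c_1 = -3/2, c_2 = -3/2

D^0 f = x^3 - (5/3)x^2 + 6x
D^1 f = 3x^2 - (10/3)x + 6
D^2 f = 6x - 10/3
matching coefficients of g against c_0 f + c_1 Df + … from the top degree down determines the c_i
solution: c_0 = 3, c_1 = -3/2, c_2 = -3/2


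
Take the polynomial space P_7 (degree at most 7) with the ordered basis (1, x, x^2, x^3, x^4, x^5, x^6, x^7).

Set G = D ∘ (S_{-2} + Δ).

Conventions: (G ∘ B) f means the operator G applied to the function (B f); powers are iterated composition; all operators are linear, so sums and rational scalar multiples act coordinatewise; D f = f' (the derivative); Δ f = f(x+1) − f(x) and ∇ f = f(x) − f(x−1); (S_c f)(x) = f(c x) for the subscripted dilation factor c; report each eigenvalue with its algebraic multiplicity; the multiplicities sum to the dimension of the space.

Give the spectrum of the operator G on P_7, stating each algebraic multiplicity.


image of 1: 0
image of x: -2
image of x^2: 8x + 2
image of x^3: -24x^2 + 6x + 3
image of x^4: 64x^3 + 12x^2 + 12x + 4
image of x^5: -160x^4 + 20x^3 + 30x^2 + 20x + 5
image of x^6: 384x^5 + 30x^4 + 60x^3 + 60x^2 + 30x + 6
image of x^7: -896x^6 + 42x^5 + 105x^4 + 140x^3 + 105x^2 + 42x + 7
the matrix is upper triangular; its diagonal is (0, 0, 0, 0, 0, 0, 0, 0)
for a triangular matrix the eigenvalues are the diagonal entries, with algebraic multiplicity their repetition count

λ = 0 (multiplicity 8)


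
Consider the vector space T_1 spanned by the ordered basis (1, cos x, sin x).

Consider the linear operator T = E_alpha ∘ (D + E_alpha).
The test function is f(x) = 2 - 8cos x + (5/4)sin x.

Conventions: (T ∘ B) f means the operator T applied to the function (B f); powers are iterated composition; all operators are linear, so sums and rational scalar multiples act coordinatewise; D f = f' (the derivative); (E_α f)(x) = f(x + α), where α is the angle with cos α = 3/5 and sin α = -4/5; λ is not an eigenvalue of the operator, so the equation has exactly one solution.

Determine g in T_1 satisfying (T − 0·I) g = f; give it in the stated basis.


the result is g(x) = 2 - (371/40)cos x + (353/40)sin x

write g with unknown coordinates in the stated basis and equate coefficients in (T − 0·I) g = f
solving from the highest basis element down gives g = 2 - (371/40)cos x + (353/40)sin x
check: T g = 2 - 8cos x + (5/4)sin x
so T g − 0·g = 2 - 8cos x + (5/4)sin x = f ✓


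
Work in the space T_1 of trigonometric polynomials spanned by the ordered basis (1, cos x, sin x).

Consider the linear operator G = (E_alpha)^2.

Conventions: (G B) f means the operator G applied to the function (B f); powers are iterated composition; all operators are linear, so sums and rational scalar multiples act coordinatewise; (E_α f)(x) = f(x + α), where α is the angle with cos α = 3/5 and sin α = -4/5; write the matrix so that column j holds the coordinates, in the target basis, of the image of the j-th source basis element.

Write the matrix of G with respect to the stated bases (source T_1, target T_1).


image of 1: 1
image of cos x: -(7/25)cos x + (24/25)sin x
image of sin x: -(24/25)cos x - (7/25)sin x
each image's coordinates form column j of the matrix

the matrix is [[1, 0, 0]; [0, -7/25, -24/25]; [0, 24/25, -7/25]] (rows listed top to bottom)


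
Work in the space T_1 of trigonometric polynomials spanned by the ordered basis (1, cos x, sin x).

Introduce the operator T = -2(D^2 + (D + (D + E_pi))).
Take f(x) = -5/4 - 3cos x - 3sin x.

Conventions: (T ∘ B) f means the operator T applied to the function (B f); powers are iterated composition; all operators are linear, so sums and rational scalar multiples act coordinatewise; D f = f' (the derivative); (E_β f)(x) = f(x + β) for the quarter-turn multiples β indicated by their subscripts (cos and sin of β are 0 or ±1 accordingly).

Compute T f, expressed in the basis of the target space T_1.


D f = -3cos x + 3sin x
D D f = 3cos x + 3sin x
D f = -3cos x + 3sin x
D f = -3cos x + 3sin x
E_pi f = -5/4 + 3cos x + 3sin x
(D + E_pi) f = -5/4 + 6sin x
(D + (D + E_pi)) f = -5/4 - 3cos x + 9sin x
(D^2 + (D + (D + E_pi))) f = -5/4 + 12sin x
(-2(D^2 + (D + (D + E_pi)))) f = 5/2 - 24sin x

the result is g(x) = 5/2 - 24sin x


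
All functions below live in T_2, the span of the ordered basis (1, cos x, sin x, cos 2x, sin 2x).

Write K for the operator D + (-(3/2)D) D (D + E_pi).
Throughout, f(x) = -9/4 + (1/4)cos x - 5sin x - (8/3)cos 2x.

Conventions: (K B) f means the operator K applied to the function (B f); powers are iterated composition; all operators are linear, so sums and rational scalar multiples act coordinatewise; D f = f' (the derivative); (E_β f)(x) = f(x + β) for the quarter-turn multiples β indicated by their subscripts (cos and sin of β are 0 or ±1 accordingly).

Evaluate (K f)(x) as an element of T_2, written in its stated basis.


the image equals g(x) = -(103/8)cos x + (55/8)sin x - 16cos 2x + (112/3)sin 2x

D f = -5cos x - (1/4)sin x + (16/3)sin 2x
D f = -5cos x - (1/4)sin x + (16/3)sin 2x
E_pi f = -9/4 - (1/4)cos x + 5sin x - (8/3)cos 2x
(D + E_pi) f = -9/4 - (21/4)cos x + (19/4)sin x - (8/3)cos 2x + (16/3)sin 2x
D (D + E_pi) f = (19/4)cos x + (21/4)sin x + (32/3)cos 2x + (16/3)sin 2x
D D (D + E_pi) f = (21/4)cos x - (19/4)sin x + (32/3)cos 2x - (64/3)sin 2x
(-(3/2)D) D (D + E_pi) f = -(63/8)cos x + (57/8)sin x - 16cos 2x + 32sin 2x
(D + (-(3/2)D) D (D + E_pi)) f = -(103/8)cos x + (55/8)sin x - 16cos 2x + (112/3)sin 2x


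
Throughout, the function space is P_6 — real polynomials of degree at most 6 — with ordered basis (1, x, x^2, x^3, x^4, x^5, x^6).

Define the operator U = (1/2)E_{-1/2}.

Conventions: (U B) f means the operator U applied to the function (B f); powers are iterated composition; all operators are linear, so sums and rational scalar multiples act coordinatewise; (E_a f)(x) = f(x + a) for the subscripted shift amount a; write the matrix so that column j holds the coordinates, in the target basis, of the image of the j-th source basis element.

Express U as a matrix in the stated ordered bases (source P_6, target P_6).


the matrix is [[1/2, -1/4, 1/8, -1/16, 1/32, -1/64, 1/128]; [0, 1/2, -1/2, 3/8, -1/4, 5/32, -3/32]; [0, 0, 1/2, -3/4, 3/4, -5/8, 15/32]; [0, 0, 0, 1/2, -1, 5/4, -5/4]; [0, 0, 0, 0, 1/2, -5/4, 15/8]; [0, 0, 0, 0, 0, 1/2, -3/2]; [0, 0, 0, 0, 0, 0, 1/2]] (rows listed top to bottom)

image of 1: 1/2
image of x: (1/2)x - 1/4
image of x^2: (1/2)x^2 - (1/2)x + 1/8
image of x^3: (1/2)x^3 - (3/4)x^2 + (3/8)x - 1/16
image of x^4: (1/2)x^4 - x^3 + (3/4)x^2 - (1/4)x + 1/32
image of x^5: (1/2)x^5 - (5/4)x^4 + (5/4)x^3 - (5/8)x^2 + (5/32)x - 1/64
image of x^6: (1/2)x^6 - (3/2)x^5 + (15/8)x^4 - (5/4)x^3 + (15/32)x^2 - (3/32)x + 1/128
each image's coordinates form column j of the matrix


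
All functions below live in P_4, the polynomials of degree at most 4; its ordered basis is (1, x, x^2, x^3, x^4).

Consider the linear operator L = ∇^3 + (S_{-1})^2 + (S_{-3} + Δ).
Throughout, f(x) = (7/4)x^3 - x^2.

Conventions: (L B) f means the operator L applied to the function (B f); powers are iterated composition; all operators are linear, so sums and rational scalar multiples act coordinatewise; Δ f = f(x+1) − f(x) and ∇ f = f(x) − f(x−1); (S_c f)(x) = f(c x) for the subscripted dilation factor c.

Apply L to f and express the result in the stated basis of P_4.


g(x) = -(91/2)x^3 - (19/4)x^2 + (13/4)x + 45/4

∇ f = (21/4)x^2 - (29/4)x + 11/4
∇ ∇ f = (21/2)x - 25/2
∇ ∇ ∇ f = 21/2
S_{-1} f = -(7/4)x^3 - x^2
S_{-1} S_{-1} f = (7/4)x^3 - x^2
S_{-3} f = -(189/4)x^3 - 9x^2
Δ f = (21/4)x^2 + (13/4)x + 3/4
(S_{-3} + Δ) f = -(189/4)x^3 - (15/4)x^2 + (13/4)x + 3/4
(∇^3 + (S_{-1})^2 + (S_{-3} + Δ)) f = -(91/2)x^3 - (19/4)x^2 + (13/4)x + 45/4


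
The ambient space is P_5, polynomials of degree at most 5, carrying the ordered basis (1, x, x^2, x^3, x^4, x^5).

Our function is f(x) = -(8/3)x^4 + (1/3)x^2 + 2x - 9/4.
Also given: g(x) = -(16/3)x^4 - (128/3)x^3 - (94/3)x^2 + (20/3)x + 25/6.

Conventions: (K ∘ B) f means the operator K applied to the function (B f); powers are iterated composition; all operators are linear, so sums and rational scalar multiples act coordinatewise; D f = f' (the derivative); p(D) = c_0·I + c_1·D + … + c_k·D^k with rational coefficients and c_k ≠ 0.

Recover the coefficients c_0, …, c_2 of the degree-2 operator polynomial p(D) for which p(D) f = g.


c_0 = 2, c_1 = 4, c_2 = 1

D^0 f = -(8/3)x^4 + (1/3)x^2 + 2x - 9/4
D^1 f = -(32/3)x^3 + (2/3)x + 2
D^2 f = -32x^2 + 2/3
matching coefficients of g against c_0 f + c_1 Df + … from the top degree down determines the c_i
solution: c_0 = 2, c_1 = 4, c_2 = 1


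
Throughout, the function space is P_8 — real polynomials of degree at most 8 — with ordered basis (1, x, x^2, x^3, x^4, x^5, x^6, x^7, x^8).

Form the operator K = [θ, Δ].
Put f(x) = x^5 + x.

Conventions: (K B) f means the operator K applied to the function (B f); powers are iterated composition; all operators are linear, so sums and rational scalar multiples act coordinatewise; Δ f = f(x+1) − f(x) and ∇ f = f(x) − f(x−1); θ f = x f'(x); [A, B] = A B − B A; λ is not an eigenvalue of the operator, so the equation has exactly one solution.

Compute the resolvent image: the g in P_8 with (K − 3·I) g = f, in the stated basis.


the image equals g(x) = -(1/3)x^5 + (5/9)x^4 + (40/27)x^3 - (10/27)x^2 - (247/81)x - 98/243

write g with unknown coordinates in the stated basis and equate coefficients in (K − 3·I) g = f
solving from the highest basis element down gives g = -(1/3)x^5 + (5/9)x^4 + (40/27)x^3 - (10/27)x^2 - (247/81)x - 98/243
check: K g = (5/3)x^4 + (40/9)x^3 - (10/9)x^2 - (220/27)x - 98/81
so K g − 3·g = x^5 + x = f ✓


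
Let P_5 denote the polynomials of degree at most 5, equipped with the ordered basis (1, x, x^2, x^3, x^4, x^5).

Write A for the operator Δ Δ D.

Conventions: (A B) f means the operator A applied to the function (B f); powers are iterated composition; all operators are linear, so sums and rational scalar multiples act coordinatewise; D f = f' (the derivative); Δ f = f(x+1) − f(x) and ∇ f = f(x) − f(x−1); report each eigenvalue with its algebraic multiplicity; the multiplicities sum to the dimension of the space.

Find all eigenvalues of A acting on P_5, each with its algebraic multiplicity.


image of 1: 0
image of x: 0
image of x^2: 0
image of x^3: 6
image of x^4: 24x + 24
image of x^5: 60x^2 + 120x + 70
the matrix is upper triangular; its diagonal is (0, 0, 0, 0, 0, 0)
for a triangular matrix the eigenvalues are the diagonal entries, with algebraic multiplicity their repetition count

λ = 0 (multiplicity 6)


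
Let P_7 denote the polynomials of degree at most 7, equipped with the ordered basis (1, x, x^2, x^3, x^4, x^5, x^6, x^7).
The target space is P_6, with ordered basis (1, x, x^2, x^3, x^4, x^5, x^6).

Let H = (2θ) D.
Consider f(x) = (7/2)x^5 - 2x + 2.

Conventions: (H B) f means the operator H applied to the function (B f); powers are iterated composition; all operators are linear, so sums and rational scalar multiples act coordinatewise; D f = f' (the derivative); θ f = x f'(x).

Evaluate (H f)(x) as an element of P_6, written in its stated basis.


the result is g(x) = 140x^4

D f = (35/2)x^4 - 2
θ D f = 70x^4
(2θ) D f = 140x^4


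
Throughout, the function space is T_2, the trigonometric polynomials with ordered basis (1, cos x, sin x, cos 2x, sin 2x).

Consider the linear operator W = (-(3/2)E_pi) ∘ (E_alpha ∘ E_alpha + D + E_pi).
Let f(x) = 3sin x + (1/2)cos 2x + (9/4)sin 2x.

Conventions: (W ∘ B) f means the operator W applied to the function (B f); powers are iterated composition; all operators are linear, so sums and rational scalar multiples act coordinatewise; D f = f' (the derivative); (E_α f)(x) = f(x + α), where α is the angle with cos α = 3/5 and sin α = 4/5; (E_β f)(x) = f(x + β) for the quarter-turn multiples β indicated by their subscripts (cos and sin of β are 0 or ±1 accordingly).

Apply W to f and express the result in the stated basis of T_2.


the result is g(x) = (441/50)cos x - (144/25)sin x - (12633/2500)cos 2x + (1419/2500)sin 2x

E_alpha f = (12/5)cos x + (9/5)sin x + (101/50)cos 2x - (111/100)sin 2x
E_alpha E_alpha f = (72/25)cos x - (21/25)sin x - (2039/1250)cos 2x - (4071/2500)sin 2x
D f = 3cos x + (9/2)cos 2x - sin 2x
E_pi f = -3sin x + (1/2)cos 2x + (9/4)sin 2x
(E_alpha ∘ E_alpha + D + E_pi) f = (147/25)cos x - (96/25)sin x + (4211/1250)cos 2x - (473/1250)sin 2x
E_pi (E_alpha ∘ E_alpha + D + E_pi) f = -(147/25)cos x + (96/25)sin x + (4211/1250)cos 2x - (473/1250)sin 2x
(-(3/2)E_pi) (E_alpha ∘ E_alpha + D + E_pi) f = (441/50)cos x - (144/25)sin x - (12633/2500)cos 2x + (1419/2500)sin 2x


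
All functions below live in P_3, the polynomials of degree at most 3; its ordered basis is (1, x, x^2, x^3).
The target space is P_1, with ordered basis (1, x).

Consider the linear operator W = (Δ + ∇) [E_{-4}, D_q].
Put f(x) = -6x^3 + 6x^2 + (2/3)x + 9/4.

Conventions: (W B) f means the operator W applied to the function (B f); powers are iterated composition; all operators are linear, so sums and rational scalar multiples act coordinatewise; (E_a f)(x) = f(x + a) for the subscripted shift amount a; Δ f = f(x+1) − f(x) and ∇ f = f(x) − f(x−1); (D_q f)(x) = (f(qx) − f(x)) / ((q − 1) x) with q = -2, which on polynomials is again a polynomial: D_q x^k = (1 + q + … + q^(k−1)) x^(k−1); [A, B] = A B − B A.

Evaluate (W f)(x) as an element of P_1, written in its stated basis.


D_q f = -18x^2 - 6x + 2/3
E_{-4} D_q f = -18x^2 + 138x - 790/3
E_{-4} f = -6x^3 + 78x^2 - (1006/3)x + 5755/12
D_q E_{-4} f = -18x^2 - 78x - 1006/3
[E_{-4}, D_q] f = 216x + 72
Δ [E_{-4}, D_q] f = 216
∇ [E_{-4}, D_q] f = 216
(Δ + ∇) [E_{-4}, D_q] f = 432

the result is g(x) = 432


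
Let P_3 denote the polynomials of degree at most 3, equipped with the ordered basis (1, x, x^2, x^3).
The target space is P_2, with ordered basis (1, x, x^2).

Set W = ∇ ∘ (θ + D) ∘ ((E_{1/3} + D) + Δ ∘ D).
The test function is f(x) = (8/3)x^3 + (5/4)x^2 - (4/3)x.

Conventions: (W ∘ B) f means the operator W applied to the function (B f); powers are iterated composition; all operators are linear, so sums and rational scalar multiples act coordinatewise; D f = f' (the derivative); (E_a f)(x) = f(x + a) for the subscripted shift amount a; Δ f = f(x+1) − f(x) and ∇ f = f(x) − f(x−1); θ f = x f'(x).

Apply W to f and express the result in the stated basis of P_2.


E_{1/3} f = (8/3)x^3 + (47/12)x^2 + (7/18)x - 67/324
D f = 8x^2 + (5/2)x - 4/3
(E_{1/3} + D) f = (8/3)x^3 + (143/12)x^2 + (26/9)x - 499/324
D f = 8x^2 + (5/2)x - 4/3
Δ D f = 16x + 21/2
((E_{1/3} + D) + Δ ∘ D) f = (8/3)x^3 + (143/12)x^2 + (170/9)x + 2903/324
θ ((E_{1/3} + D) + Δ ∘ D) f = 8x^3 + (143/6)x^2 + (170/9)x
D ((E_{1/3} + D) + Δ ∘ D) f = 8x^2 + (143/6)x + 170/9
(θ + D) ((E_{1/3} + D) + Δ ∘ D) f = 8x^3 + (191/6)x^2 + (769/18)x + 170/9
∇ (θ + D) ((E_{1/3} + D) + Δ ∘ D) f = 24x^2 + (119/3)x + 170/9

the image equals g(x) = 24x^2 + (119/3)x + 170/9


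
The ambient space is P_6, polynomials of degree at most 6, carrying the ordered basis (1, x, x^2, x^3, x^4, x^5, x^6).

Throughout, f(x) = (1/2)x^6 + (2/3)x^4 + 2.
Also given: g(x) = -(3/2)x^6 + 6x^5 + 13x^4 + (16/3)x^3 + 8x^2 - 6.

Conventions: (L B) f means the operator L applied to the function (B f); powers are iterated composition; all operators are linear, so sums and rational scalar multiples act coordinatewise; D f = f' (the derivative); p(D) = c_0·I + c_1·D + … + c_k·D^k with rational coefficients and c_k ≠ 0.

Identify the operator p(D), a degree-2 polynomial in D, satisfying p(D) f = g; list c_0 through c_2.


p(D) = -3·I + 2·D + D^2, i.e. c_0 = -3, c_1 = 2, c_2 = 1

D^0 f = (1/2)x^6 + (2/3)x^4 + 2
D^1 f = 3x^5 + (8/3)x^3
D^2 f = 15x^4 + 8x^2
matching coefficients of g against c_0 f + c_1 Df + … from the top degree down determines the c_i
solution: c_0 = -3, c_1 = 2, c_2 = 1


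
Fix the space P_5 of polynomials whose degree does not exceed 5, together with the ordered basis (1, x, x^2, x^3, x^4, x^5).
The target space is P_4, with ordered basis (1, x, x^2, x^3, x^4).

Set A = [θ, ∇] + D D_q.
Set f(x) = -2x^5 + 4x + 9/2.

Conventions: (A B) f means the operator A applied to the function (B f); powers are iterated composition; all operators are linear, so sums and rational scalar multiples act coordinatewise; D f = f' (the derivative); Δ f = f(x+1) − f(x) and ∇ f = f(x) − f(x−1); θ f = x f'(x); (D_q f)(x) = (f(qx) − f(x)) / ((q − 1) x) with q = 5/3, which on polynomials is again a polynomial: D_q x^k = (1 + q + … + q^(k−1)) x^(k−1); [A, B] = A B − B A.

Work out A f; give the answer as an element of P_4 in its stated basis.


∇ f = -10x^4 + 20x^3 - 20x^2 + 10x + 2
θ ∇ f = -40x^4 + 60x^3 - 40x^2 + 10x
θ f = -10x^5 + 4x
∇ θ f = -50x^4 + 100x^3 - 100x^2 + 50x - 6
[θ, ∇] f = 10x^4 - 40x^3 + 60x^2 - 40x + 6
D_q f = -(2882/81)x^4 + 4
D D_q f = -(11528/81)x^3
([θ, ∇] + D D_q) f = 10x^4 - (14768/81)x^3 + 60x^2 - 40x + 6

g(x) = 10x^4 - (14768/81)x^3 + 60x^2 - 40x + 6


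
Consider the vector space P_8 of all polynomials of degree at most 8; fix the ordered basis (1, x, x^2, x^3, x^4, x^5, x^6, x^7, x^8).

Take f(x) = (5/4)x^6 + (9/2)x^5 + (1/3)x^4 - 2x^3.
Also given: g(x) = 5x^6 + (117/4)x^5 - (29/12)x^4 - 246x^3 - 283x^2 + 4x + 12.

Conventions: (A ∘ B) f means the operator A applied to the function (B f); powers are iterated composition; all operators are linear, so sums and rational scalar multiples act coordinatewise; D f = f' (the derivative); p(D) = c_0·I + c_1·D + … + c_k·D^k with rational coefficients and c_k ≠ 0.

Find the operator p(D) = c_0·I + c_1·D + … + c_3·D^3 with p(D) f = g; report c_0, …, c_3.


D^0 f = (5/4)x^6 + (9/2)x^5 + (1/3)x^4 - 2x^3
D^1 f = (15/2)x^5 + (45/2)x^4 + (4/3)x^3 - 6x^2
D^2 f = (75/2)x^4 + 90x^3 + 4x^2 - 12x
D^3 f = 150x^3 + 270x^2 + 8x - 12
matching coefficients of g against c_0 f + c_1 Df + … from the top degree down determines the c_i
solution: c_0 = 4, c_1 = 3/2, c_2 = -1, c_3 = -1

c_0 = 4, c_1 = 3/2, c_2 = -1, c_3 = -1


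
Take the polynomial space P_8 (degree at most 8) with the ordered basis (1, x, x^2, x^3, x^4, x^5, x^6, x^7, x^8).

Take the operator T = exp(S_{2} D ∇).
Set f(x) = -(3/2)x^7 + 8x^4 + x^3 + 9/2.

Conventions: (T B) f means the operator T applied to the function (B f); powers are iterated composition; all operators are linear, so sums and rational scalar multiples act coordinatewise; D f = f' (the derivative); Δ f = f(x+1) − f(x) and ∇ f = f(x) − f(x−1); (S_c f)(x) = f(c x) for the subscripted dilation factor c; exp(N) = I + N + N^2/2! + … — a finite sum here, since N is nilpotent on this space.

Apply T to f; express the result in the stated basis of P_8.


order-1 term: -2016x^5 + 2520x^4 - 1680x^3 + 1014x^2 - 306x + 79/2
order-2 term: -161280x^3 + 181440x^2 - 80640x + 13614
order-3 term: -645120x + 282240
the series for exp(S_{2} D ∇) f terminates at order 3
exp(S_{2} D ∇) f = -(3/2)x^7 - 2016x^5 + 2528x^4 - 162959x^3 + 182454x^2 - 726066x + 295898

the result is g(x) = -(3/2)x^7 - 2016x^5 + 2528x^4 - 162959x^3 + 182454x^2 - 726066x + 295898


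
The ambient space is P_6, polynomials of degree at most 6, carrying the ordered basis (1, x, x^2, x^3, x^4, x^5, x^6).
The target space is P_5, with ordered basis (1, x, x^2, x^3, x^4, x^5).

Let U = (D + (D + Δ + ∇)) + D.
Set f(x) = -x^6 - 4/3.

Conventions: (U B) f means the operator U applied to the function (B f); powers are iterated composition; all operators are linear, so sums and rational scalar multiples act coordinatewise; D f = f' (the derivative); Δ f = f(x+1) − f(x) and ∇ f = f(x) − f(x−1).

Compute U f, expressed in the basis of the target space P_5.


the result is g(x) = -30x^5 - 40x^3 - 12x

D f = -6x^5
D f = -6x^5
Δ f = -6x^5 - 15x^4 - 20x^3 - 15x^2 - 6x - 1
∇ f = -6x^5 + 15x^4 - 20x^3 + 15x^2 - 6x + 1
(D + Δ + ∇) f = -18x^5 - 40x^3 - 12x
(D + (D + Δ + ∇)) f = -24x^5 - 40x^3 - 12x
D f = -6x^5
((D + (D + Δ + ∇)) + D) f = -30x^5 - 40x^3 - 12x


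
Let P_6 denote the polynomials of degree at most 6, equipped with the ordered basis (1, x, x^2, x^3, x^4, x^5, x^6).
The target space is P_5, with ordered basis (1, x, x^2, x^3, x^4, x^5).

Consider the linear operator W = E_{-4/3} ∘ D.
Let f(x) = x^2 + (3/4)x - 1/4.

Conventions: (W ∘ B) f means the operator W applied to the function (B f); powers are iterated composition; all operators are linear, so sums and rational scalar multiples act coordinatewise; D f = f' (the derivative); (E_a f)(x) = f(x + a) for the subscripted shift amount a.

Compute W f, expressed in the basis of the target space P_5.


the result is g(x) = 2x - 23/12

D f = 2x + 3/4
E_{-4/3} D f = 2x - 23/12


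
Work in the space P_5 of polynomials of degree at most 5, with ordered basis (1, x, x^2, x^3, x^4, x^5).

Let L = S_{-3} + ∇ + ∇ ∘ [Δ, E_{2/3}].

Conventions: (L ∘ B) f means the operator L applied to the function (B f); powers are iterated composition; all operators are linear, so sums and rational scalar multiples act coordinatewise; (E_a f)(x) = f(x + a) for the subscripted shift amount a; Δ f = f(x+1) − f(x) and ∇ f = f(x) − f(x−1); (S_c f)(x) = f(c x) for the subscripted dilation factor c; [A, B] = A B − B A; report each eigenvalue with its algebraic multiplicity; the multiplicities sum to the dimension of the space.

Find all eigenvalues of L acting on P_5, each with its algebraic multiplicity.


image of 1: 1
image of x: -3x + 1
image of x^2: 9x^2 + 2x - 1
image of x^3: -27x^3 + 3x^2 - 3x + 1
image of x^4: 81x^4 + 4x^3 - 6x^2 + 4x - 1
image of x^5: -243x^5 + 5x^4 - 10x^3 + 10x^2 - 5x + 1
the matrix is upper triangular; its diagonal is (1, -3, 9, -27, 81, -243)
for a triangular matrix the eigenvalues are the diagonal entries, with algebraic multiplicity their repetition count

λ = -243 (multiplicity 1), λ = -27 (multiplicity 1), λ = -3 (multiplicity 1), λ = 1 (multiplicity 1), λ = 9 (multiplicity 1), λ = 81 (multiplicity 1)
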